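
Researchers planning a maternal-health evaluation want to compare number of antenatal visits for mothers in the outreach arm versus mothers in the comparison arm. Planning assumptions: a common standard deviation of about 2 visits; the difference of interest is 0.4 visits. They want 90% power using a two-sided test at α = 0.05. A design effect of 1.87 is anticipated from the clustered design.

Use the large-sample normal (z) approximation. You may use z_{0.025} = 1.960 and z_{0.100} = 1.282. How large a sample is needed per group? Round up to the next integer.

n = 983 per group

n = (z_{α/2} + z_β)² · (σ₁² + σ₂²) / δ²
  = (1.960 + 1.282)² · (2·2² = 8) / 0.4²
  = 10.5106 · 8 / 0.16
  = 525.53
Design effect: 1.87 × 525.53 = 982.74.
Round up → n = 983 per group.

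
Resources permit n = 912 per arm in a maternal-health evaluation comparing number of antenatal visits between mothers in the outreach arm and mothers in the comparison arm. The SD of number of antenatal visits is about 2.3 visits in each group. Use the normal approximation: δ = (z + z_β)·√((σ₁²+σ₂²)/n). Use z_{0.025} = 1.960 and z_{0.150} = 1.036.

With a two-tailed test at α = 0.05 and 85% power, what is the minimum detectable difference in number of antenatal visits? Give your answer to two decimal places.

δ = (z_{α/2} + z_β) · √((σ₁²+σ₂²)/n)
  = (1.960 + 1.036) · √(10.58/912)
  = 2.996 · √0.0116
  = 2.996 · 0.1077
  = 0.3227

Minimum detectable difference ≈ 0.32 visits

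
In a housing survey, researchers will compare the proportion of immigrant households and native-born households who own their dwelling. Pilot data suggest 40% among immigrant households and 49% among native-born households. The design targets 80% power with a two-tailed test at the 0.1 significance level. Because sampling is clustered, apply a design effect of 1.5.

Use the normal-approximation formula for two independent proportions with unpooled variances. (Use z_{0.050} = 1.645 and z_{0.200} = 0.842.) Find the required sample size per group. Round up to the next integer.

n = 562 per group

n = (z_{α/2} + z_β)² · [p₁(1−p₁) + p₂(1−p₂)] / (p₁ − p₂)²
  = (1.645 + 0.842)² · (0.40·0.60 + 0.49·0.51) / (-0.09)²
  = (2.487)² · (0.2400 + 0.2499) / 0.0081
  = 6.1852 · 0.4899 / 0.0081
  = 374.09
Design effect: 1.5 × 374.09 = 561.13.
Round up → n = 562 per group.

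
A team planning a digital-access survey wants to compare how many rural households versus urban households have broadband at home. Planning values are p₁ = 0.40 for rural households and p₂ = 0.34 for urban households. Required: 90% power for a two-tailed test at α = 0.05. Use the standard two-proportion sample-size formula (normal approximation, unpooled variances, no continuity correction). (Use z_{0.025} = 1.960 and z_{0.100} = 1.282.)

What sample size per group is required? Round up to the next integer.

n = 1356 per group

n = (z_{α/2} + z_β)² · [p₁(1−p₁) + p₂(1−p₂)] / (p₁ − p₂)²
  = (1.960 + 1.282)² · (0.40·0.60 + 0.34·0.66) / (0.06)²
  = (3.242)² · (0.2400 + 0.2244) / 0.0036
  = 10.5106 · 0.4644 / 0.0036
  = 1355.86
Round up → n = 1356 per group.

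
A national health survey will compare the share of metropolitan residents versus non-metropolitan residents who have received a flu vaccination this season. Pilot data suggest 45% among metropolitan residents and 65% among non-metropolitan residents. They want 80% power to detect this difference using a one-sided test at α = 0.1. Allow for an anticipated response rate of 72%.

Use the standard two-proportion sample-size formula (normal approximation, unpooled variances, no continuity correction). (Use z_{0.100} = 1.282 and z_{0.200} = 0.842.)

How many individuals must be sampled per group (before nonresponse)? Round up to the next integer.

n = 75 per group

n = (z_α + z_β)² · [p₁(1−p₁) + p₂(1−p₂)] / (p₁ − p₂)²
  = (1.282 + 0.842)² · (0.45·0.55 + 0.65·0.35) / (-0.20)²
  = (2.124)² · (0.2475 + 0.2275) / 0.0400
  = 4.5114 · 0.4750 / 0.0400
  = 53.57
Adjust for 72% response: 53.57 / 0.72 = 74.41.
Round up → n = 75 per group.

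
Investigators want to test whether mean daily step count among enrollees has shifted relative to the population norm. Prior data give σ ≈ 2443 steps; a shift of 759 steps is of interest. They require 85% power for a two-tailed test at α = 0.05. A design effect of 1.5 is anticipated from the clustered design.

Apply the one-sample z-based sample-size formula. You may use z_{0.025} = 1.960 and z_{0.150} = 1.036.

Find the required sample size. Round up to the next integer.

n = 140

n = (z_{α/2} + z_β)² · σ² / δ²
  = (1.960 + 1.036)² · 2443² / 759²
  = 8.9760 · 5968249 / 576081
  = 92.99
Design effect: 1.5 × 92.99 = 139.49.
Round up → n = 140.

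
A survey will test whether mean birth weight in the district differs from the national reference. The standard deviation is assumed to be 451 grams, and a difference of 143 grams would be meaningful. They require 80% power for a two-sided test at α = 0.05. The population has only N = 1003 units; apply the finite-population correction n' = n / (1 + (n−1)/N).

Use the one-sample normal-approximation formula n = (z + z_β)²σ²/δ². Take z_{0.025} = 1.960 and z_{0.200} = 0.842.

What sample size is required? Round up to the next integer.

n = 73

n = (z_{α/2} + z_β)² · σ² / δ²
  = (1.960 + 0.842)² · 451² / 143²
  = 7.8512 · 203401 / 20449
  = 78.09
Finite-population correction (N = 1003): 78.09 / (1 + (78.09 − 1)/1003) = 72.52.
Round up → n = 73.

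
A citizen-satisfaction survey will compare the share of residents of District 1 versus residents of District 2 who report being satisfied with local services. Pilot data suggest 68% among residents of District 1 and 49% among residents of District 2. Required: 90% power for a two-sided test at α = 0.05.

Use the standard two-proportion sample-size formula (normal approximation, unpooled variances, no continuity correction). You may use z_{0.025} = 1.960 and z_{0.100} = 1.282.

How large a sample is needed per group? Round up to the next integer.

n = 137 per group

n = (z_{α/2} + z_β)² · [p₁(1−p₁) + p₂(1−p₂)] / (p₁ − p₂)²
  = (1.960 + 1.282)² · (0.68·0.32 + 0.49·0.51) / (0.19)²
  = (3.242)² · (0.2176 + 0.2499) / 0.0361
  = 10.5106 · 0.4675 / 0.0361
  = 136.11
Round up → n = 137 per group.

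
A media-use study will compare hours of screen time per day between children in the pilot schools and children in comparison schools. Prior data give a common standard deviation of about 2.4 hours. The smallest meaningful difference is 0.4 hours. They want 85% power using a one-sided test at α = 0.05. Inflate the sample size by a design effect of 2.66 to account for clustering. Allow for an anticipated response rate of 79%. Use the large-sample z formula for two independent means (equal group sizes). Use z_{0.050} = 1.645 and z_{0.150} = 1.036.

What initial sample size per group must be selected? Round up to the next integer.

n = (z_α + z_β)² · (σ₁² + σ₂²) / δ²
  = (1.645 + 1.036)² · (2·2.4² = 11.52) / 0.4²
  = 7.1878 · 11.52 / 0.16
  = 517.52
Design effect: 2.66 × 517.52 = 1376.60.
Adjust for 79% response: 1376.60 / 0.79 = 1742.53.
Round up → n = 1743 per group.

n = 1743 per group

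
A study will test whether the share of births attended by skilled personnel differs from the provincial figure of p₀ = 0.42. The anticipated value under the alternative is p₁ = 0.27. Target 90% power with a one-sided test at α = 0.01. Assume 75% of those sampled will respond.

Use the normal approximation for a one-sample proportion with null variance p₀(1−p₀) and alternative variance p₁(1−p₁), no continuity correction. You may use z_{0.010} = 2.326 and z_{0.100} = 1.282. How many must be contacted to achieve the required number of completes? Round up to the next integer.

n = 175

n = [z_α·√(p₀q₀) + z_β·√(p₁q₁)]² / (p₁ − p₀)²
  = [2.326·√(0.42·0.58) + 1.282·√(0.27·0.73)]² / (-0.15)²
  = [2.326·0.4936 + 1.282·0.4440]² / 0.0225
  = [1.7172]² / 0.0225
  = 131.05
Adjust for 75% response: 131.05 / 0.75 = 174.74.
Round up → n = 175.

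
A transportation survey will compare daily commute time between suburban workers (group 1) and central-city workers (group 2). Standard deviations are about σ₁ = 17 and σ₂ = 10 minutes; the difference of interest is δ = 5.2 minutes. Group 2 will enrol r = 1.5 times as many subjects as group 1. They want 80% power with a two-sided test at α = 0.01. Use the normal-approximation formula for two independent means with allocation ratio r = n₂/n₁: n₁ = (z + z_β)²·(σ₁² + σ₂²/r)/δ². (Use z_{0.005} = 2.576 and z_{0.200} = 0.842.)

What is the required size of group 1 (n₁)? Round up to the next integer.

n₁ = (z_{α/2} + z_β)² · (σ₁² + σ₂²/r) / δ²
   = (2.576 + 0.842)² · (17² + 10²/1.5) / 5.2²
   = 11.6827 · (289 + 66.6667) / 27.04
   = 11.6827 · 355.6667 / 27.04
   = 153.67
Round up → n₁ = 154; n₂ = r·n₁ = 1.5 × 154 = 231.

n₁ = 154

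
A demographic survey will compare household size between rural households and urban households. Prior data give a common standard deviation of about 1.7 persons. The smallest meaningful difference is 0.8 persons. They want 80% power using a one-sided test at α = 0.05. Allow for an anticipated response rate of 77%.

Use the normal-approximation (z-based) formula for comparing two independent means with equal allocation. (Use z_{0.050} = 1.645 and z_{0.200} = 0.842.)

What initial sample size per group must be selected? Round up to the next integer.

n = 73 per group

n = (z_α + z_β)² · (σ₁² + σ₂²) / δ²
  = (1.645 + 0.842)² · (2·1.7² = 5.78) / 0.8²
  = 6.1852 · 5.78 / 0.64
  = 55.86
Adjust for 77% response: 55.86 / 0.77 = 72.55.
Round up → n = 73 per group.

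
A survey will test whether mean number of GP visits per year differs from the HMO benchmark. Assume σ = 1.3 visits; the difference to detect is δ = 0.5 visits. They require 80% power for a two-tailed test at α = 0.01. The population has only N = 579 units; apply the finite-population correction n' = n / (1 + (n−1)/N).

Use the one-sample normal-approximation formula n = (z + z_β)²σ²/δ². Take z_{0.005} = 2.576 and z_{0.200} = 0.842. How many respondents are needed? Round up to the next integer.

n = (z_{α/2} + z_β)² · σ² / δ²
  = (2.576 + 0.842)² · 1.3² / 0.5²
  = 11.6827 · 1.69 / 0.25
  = 78.98
Finite-population correction (N = 579): 78.98 / (1 + (78.98 − 1)/579) = 69.60.
Round up → n = 70.

n = 70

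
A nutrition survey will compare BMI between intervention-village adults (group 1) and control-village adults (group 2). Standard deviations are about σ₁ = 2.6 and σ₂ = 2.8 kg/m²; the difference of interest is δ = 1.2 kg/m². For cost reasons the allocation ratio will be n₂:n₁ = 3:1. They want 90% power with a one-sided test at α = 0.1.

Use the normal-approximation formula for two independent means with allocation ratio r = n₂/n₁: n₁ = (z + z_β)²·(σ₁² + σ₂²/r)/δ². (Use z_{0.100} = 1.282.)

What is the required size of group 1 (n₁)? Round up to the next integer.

n₁ = 43

n₁ = (z_α + z_β)² · (σ₁² + σ₂²/r) / δ²
   = (1.282 + 1.282)² · (2.6² + 2.8²/3) / 1.2²
   = 6.5741 · (6.76 + 2.6133) / 1.44
   = 6.5741 · 9.3733 / 1.44
   = 42.79
Round up → n₁ = 43; n₂ = r·n₁ = 3 × 43 = 129.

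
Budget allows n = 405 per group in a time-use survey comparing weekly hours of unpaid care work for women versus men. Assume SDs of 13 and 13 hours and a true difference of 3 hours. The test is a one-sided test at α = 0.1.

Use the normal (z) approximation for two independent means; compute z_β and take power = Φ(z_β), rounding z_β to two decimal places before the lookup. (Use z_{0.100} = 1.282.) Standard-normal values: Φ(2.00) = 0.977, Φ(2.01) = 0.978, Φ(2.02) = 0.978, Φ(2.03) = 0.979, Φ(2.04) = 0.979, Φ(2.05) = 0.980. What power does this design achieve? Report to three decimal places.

z_β = δ·√(n/(σ₁²+σ₂²)) − z_α
    = 3 · √(405/338) − 1.282
    = 3 · 1.09463 − 1.282
    = 3.2839 − 1.282 = 2.0019 → 2.00
Power = Φ(2.00) = 0.977.

Power ≈ 0.977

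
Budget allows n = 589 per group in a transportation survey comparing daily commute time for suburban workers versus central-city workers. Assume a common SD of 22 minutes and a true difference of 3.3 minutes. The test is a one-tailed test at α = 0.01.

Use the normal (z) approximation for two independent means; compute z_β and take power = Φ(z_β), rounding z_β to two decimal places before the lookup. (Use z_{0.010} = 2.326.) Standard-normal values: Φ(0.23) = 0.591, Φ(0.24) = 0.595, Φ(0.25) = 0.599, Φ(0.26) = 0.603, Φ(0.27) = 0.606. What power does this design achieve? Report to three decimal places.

z_β = δ·√(n/(σ₁²+σ₂²)) − z_α
    = 3.3 · √(589/968) − 2.326
    = 3.3 · 0.78005 − 2.326
    = 2.5742 − 2.326 = 0.2482 → 0.25
Power = Φ(0.25) = 0.599.

Power ≈ 0.599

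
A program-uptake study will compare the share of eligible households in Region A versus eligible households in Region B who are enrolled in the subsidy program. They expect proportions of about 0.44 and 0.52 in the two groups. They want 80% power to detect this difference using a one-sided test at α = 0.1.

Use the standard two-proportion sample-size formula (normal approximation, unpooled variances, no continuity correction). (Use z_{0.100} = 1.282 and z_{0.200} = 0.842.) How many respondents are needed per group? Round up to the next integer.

n = (z_α + z_β)² · [p₁(1−p₁) + p₂(1−p₂)] / (p₁ − p₂)²
  = (1.282 + 0.842)² · (0.44·0.56 + 0.52·0.48) / (-0.08)²
  = (2.124)² · (0.2464 + 0.2496) / 0.0064
  = 4.5114 · 0.4960 / 0.0064
  = 349.63
Round up → n = 350 per group.

n = 350 per group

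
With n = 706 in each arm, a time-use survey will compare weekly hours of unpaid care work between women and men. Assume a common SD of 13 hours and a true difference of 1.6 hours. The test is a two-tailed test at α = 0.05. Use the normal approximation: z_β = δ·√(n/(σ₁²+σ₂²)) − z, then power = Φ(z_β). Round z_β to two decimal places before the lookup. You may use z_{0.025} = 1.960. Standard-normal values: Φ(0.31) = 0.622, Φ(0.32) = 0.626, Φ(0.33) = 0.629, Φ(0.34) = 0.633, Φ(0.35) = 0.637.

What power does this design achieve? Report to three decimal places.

Power ≈ 0.637

z_β = δ·√(n/(σ₁²+σ₂²)) − z_{α/2}
    = 1.6 · √(706/338) − 1.960
    = 1.6 · 1.44525 − 1.960
    = 2.3124 − 1.960 = 0.3524 → 0.35
Power = Φ(0.35) = 0.637.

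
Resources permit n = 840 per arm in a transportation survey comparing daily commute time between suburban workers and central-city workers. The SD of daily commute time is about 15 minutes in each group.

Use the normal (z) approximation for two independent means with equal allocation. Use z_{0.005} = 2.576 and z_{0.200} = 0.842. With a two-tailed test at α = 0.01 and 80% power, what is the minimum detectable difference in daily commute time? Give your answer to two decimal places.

Minimum detectable difference ≈ 2.50 minutes

δ = (z_{α/2} + z_β) · √((σ₁²+σ₂²)/n)
  = (2.576 + 0.842) · √(450/840)
  = 3.418 · √0.53571
  = 3.418 · 0.7319
  = 2.5017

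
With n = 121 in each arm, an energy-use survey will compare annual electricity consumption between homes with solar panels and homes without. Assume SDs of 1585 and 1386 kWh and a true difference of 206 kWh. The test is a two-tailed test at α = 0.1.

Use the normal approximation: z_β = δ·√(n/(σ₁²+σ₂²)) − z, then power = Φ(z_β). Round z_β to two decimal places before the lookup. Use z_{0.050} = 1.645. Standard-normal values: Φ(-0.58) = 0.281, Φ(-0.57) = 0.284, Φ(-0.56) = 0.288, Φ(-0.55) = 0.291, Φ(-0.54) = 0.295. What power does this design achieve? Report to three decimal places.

z_β = δ·√(n/(σ₁²+σ₂²)) − z_{α/2}
    = 206 · √(121/4433221) − 1.645
    = 206 · 0.00522 − 1.645
    = 1.0762 − 1.645 = -0.5688 → -0.57
Power = Φ(-0.57) = 0.284.

Power ≈ 0.284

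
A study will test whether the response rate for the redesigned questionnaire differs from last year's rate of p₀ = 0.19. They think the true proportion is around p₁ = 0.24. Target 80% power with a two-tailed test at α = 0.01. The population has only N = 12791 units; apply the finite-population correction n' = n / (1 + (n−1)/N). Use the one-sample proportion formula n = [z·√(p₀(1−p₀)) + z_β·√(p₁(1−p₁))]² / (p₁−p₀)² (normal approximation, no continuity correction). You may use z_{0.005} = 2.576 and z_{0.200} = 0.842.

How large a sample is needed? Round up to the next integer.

n = [z_{α/2}·√(p₀q₀) + z_β·√(p₁q₁)]² / (p₁ − p₀)²
  = [2.576·√(0.19·0.81) + 0.842·√(0.24·0.76)]² / (0.05)²
  = [2.576·0.3923 + 0.842·0.4271]² / 0.0025
  = [1.3702]² / 0.0025
  = 750.95
Finite-population correction (N = 12791): 750.95 / (1 + (750.95 − 1)/12791) = 709.36.
Round up → n = 710.

n = 710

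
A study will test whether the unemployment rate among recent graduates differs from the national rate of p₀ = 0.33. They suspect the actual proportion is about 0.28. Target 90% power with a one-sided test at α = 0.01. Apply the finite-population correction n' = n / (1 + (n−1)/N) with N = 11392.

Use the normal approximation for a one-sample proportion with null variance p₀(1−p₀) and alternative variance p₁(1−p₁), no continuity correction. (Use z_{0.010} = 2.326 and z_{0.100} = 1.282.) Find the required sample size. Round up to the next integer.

n = 1016

n = [z_α·√(p₀q₀) + z_β·√(p₁q₁)]² / (p₁ − p₀)²
  = [2.326·√(0.33·0.67) + 1.282·√(0.28·0.72)]² / (-0.05)²
  = [2.326·0.4702 + 1.282·0.4490]² / 0.0025
  = [1.6693]² / 0.0025
  = 1114.67
Finite-population correction (N = 11392): 1114.67 / (1 + (1114.67 − 1)/11392) = 1015.40.
Round up → n = 1016.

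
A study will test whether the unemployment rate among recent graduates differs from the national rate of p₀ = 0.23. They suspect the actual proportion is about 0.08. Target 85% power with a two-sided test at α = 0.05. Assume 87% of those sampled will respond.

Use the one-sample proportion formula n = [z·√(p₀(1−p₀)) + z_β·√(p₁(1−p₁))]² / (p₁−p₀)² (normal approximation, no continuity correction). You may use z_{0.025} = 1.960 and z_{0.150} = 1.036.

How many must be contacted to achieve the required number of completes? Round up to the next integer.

n = 63

n = [z_{α/2}·√(p₀q₀) + z_β·√(p₁q₁)]² / (p₁ − p₀)²
  = [1.960·√(0.23·0.77) + 1.036·√(0.08·0.92)]² / (-0.15)²
  = [1.960·0.4208 + 1.036·0.2713]² / 0.0225
  = [1.1059]² / 0.0225
  = 54.36
Adjust for 87% response: 54.36 / 0.87 = 62.48.
Round up → n = 63.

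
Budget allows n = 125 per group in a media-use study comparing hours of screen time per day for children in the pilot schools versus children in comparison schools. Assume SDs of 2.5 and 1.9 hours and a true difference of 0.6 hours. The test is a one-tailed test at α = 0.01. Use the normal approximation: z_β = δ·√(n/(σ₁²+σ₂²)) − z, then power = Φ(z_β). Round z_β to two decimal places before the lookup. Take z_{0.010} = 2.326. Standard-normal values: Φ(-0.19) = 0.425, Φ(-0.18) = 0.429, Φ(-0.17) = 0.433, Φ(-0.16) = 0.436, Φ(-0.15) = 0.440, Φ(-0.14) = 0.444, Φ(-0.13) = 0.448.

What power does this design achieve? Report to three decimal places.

z_β = δ·√(n/(σ₁²+σ₂²)) − z_α
    = 0.6 · √(125/9.86) − 2.326
    = 0.6 · 3.56055 − 2.326
    = 2.1363 − 2.326 = -0.1897 → -0.19
Power = Φ(-0.19) = 0.425.

Power ≈ 0.425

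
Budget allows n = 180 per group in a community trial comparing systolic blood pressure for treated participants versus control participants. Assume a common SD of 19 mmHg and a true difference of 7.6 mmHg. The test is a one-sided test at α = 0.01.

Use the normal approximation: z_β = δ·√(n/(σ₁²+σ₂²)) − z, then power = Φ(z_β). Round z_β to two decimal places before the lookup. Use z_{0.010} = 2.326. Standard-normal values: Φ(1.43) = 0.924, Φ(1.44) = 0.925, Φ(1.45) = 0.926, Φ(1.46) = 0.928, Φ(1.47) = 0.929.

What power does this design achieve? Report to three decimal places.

z_β = δ·√(n/(σ₁²+σ₂²)) − z_α
    = 7.6 · √(180/722) − 2.326
    = 7.6 · 0.49931 − 2.326
    = 3.7947 − 2.326 = 1.4687 → 1.47
Power = Φ(1.47) = 0.929.

Power ≈ 0.929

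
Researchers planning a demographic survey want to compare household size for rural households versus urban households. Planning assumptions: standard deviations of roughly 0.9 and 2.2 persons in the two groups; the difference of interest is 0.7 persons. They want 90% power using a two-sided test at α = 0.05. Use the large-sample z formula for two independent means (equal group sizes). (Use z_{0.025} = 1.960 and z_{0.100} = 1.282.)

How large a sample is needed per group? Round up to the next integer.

n = 122 per group

n = (z_{α/2} + z_β)² · (σ₁² + σ₂²) / δ²
  = (1.960 + 1.282)² · (0.9² + 2.2² = 5.65) / 0.7²
  = 10.5106 · 5.65 / 0.49
  = 121.19
Round up → n = 122 per group.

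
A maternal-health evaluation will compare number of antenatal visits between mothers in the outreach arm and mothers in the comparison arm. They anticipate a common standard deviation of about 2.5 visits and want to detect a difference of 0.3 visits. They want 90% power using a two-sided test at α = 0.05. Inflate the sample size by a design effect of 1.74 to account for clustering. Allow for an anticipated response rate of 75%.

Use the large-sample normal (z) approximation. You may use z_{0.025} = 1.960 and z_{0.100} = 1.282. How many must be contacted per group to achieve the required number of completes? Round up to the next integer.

n = 3387 per group

n = (z_{α/2} + z_β)² · (σ₁² + σ₂²) / δ²
  = (1.960 + 1.282)² · (2·2.5² = 12.5) / 0.3²
  = 10.5106 · 12.5 / 0.09
  = 1459.80
Design effect: 1.74 × 1459.80 = 2540.05.
Adjust for 75% response: 2540.05 / 0.75 = 3386.74.
Round up → n = 3387 per group.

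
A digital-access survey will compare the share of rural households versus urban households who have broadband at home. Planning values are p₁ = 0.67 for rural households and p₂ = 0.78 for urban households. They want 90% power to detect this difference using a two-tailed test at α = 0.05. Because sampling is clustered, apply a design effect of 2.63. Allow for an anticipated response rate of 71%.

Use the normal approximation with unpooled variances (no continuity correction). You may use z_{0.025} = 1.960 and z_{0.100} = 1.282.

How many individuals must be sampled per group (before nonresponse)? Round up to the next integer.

n = (z_{α/2} + z_β)² · [p₁(1−p₁) + p₂(1−p₂)] / (p₁ − p₂)²
  = (1.960 + 1.282)² · (0.67·0.33 + 0.78·0.22) / (-0.11)²
  = (3.242)² · (0.2211 + 0.1716) / 0.0121
  = 10.5106 · 0.3927 / 0.0121
  = 341.12
Design effect: 2.63 × 341.12 = 897.13.
Adjust for 71% response: 897.13 / 0.71 = 1263.57.
Round up → n = 1264 per group.

n = 1264 per group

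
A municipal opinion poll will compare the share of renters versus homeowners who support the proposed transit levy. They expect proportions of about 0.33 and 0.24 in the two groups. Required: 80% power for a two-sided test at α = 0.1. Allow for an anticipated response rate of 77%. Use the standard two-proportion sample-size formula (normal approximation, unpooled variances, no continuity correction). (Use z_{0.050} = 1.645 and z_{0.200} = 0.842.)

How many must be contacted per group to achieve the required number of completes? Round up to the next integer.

n = (z_{α/2} + z_β)² · [p₁(1−p₁) + p₂(1−p₂)] / (p₁ − p₂)²
  = (1.645 + 0.842)² · (0.33·0.67 + 0.24·0.76) / (0.09)²
  = (2.487)² · (0.2211 + 0.1824) / 0.0081
  = 6.1852 · 0.4035 / 0.0081
  = 308.11
Adjust for 77% response: 308.11 / 0.77 = 400.15.
Round up → n = 401 per group.

n = 401 per group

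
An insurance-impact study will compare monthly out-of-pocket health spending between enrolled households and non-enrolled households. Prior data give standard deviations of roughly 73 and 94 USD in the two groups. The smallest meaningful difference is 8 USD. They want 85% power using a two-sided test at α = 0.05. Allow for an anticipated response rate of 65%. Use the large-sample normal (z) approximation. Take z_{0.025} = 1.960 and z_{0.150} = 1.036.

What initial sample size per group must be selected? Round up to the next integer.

n = (z_{α/2} + z_β)² · (σ₁² + σ₂²) / δ²
  = (1.960 + 1.036)² · (73² + 94² = 14165) / 8²
  = 8.9760 · 14165 / 64
  = 1986.64
Adjust for 65% response: 1986.64 / 0.65 = 3056.38.
Round up → n = 3057 per group.

n = 3057 per group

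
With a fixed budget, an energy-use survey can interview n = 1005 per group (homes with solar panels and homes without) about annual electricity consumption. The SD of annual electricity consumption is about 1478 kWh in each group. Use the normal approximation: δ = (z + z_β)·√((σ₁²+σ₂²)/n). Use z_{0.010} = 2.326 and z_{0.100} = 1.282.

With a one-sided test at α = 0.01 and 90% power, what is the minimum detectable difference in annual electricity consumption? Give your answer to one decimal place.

δ = (z_α + z_β) · √((σ₁²+σ₂²)/n)
  = (2.326 + 1.282) · √(4368968/1005)
  = 3.608 · √4347.2
  = 3.608 · 65.9335
  = 237.8882

Minimum detectable difference ≈ 237.9 kWh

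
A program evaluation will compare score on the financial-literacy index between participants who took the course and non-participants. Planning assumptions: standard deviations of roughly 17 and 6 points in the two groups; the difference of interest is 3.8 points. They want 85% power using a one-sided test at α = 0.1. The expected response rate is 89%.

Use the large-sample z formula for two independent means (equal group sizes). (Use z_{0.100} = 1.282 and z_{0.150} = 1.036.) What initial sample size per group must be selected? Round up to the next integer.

n = 136 per group

n = (z_α + z_β)² · (σ₁² + σ₂²) / δ²
  = (1.282 + 1.036)² · (17² + 6² = 325) / 3.8²
  = 5.3731 · 325 / 14.44
  = 120.93
Adjust for 89% response: 120.93 / 0.89 = 135.88.
Round up → n = 136 per group.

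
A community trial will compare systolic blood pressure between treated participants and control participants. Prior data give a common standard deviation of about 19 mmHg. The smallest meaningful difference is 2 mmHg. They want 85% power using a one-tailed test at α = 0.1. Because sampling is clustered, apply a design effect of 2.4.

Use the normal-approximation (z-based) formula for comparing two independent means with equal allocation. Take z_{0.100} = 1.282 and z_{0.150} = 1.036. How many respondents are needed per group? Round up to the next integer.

n = (z_α + z_β)² · (σ₁² + σ₂²) / δ²
  = (1.282 + 1.036)² · (2·19² = 722) / 2²
  = 5.3731 · 722 / 4
  = 969.85
Design effect: 2.4 × 969.85 = 2327.64.
Round up → n = 2328 per group.

n = 2328 per group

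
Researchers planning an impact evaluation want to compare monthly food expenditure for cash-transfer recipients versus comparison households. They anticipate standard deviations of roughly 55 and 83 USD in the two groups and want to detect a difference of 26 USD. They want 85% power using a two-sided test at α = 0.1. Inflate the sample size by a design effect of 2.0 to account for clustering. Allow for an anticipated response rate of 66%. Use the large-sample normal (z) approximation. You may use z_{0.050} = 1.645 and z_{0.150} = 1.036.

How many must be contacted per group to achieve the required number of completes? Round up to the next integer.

n = 320 per group

n = (z_{α/2} + z_β)² · (σ₁² + σ₂²) / δ²
  = (1.645 + 1.036)² · (55² + 83² = 9914) / 26²
  = 7.1878 · 9914 / 676
  = 105.41
Design effect: 2.0 × 105.41 = 210.83.
Adjust for 66% response: 210.83 / 0.66 = 319.43.
Round up → n = 320 per group.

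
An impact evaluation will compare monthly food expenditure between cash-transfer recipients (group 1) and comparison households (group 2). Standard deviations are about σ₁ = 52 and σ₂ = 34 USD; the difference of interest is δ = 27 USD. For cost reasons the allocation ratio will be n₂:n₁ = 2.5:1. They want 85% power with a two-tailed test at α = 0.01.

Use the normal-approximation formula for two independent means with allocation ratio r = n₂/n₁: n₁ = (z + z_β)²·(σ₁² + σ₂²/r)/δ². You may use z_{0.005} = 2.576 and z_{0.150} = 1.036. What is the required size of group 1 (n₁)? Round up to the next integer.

n₁ = 57

n₁ = (z_{α/2} + z_β)² · (σ₁² + σ₂²/r) / δ²
   = (2.576 + 1.036)² · (52² + 34²/2.5) / 27²
   = 13.0465 · (2704 + 462.4) / 729
   = 13.0465 · 3166.4 / 729
   = 56.67
Round up → n₁ = 57; n₂ = r·n₁ = 2.5 × 57 = 143.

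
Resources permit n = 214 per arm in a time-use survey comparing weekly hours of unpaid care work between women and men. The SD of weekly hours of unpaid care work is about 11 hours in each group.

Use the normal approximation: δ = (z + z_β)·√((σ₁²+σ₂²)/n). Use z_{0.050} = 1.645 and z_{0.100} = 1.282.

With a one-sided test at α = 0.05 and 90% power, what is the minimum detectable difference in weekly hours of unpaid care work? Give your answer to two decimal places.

Minimum detectable difference ≈ 3.11 hours

δ = (z_α + z_β) · √((σ₁²+σ₂²)/n)
  = (1.645 + 1.282) · √(242/214)
  = 2.927 · √1.1308
  = 2.927 · 1.0634
  = 3.1126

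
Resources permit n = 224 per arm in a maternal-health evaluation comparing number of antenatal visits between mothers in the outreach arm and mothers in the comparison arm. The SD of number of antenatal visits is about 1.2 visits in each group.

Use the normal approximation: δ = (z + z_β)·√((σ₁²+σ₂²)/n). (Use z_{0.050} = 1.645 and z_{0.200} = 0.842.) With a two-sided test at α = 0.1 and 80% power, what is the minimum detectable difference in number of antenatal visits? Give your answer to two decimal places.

δ = (z_{α/2} + z_β) · √((σ₁²+σ₂²)/n)
  = (1.645 + 0.842) · √(2.88/224)
  = 2.487 · √0.01286
  = 2.487 · 0.1134
  = 0.2820

Minimum detectable difference ≈ 0.28 visits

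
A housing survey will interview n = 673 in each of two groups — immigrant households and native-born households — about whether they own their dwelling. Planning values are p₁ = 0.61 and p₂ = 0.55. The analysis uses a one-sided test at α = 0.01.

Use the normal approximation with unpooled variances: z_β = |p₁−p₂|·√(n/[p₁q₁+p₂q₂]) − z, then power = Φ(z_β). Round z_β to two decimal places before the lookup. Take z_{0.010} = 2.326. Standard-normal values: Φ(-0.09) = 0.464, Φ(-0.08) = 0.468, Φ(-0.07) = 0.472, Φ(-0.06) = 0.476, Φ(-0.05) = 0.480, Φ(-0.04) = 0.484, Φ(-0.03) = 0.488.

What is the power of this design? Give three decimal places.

z_β = |p₁−p₂|·√(n/[p₁q₁+p₂q₂]) − z_α
    = 0.06 · √(673/0.4854) − 2.326
    = 0.06 · 37.2355 − 2.326
    = 2.2341 − 2.326 = -0.0919 → -0.09
Power = Φ(-0.09) = 0.464.

Power ≈ 0.464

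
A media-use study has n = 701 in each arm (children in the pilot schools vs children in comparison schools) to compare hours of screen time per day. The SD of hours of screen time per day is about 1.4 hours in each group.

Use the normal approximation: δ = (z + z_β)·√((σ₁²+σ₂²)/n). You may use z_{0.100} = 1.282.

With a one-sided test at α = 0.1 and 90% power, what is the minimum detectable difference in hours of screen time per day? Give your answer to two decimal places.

Minimum detectable difference ≈ 0.19 hours

δ = (z_α + z_β) · √((σ₁²+σ₂²)/n)
  = (1.282 + 1.282) · √(3.92/701)
  = 2.564 · √0.00559
  = 2.564 · 0.0748
  = 0.1917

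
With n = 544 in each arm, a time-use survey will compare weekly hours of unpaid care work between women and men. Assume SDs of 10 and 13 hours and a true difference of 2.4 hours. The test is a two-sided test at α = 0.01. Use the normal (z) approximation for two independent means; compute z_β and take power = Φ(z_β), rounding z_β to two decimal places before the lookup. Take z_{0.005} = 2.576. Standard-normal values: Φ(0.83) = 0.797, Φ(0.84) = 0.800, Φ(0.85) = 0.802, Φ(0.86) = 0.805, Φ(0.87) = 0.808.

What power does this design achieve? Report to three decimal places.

Power ≈ 0.800

z_β = δ·√(n/(σ₁²+σ₂²)) − z_{α/2}
    = 2.4 · √(544/269) − 2.576
    = 2.4 · 1.42208 − 2.576
    = 3.4130 − 2.576 = 0.8370 → 0.84
Power = Φ(0.84) = 0.800.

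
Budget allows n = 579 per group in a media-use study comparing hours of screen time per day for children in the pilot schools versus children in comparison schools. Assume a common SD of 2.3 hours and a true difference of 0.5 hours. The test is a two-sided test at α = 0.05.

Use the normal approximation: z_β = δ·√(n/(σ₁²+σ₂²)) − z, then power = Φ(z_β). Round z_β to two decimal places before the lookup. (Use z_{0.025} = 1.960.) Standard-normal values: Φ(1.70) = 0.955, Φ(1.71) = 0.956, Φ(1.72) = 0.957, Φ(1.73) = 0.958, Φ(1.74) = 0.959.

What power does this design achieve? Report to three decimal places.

z_β = δ·√(n/(σ₁²+σ₂²)) − z_{α/2}
    = 0.5 · √(579/10.58) − 1.960
    = 0.5 · 7.39770 − 1.960
    = 3.6988 − 1.960 = 1.7388 → 1.74
Power = Φ(1.74) = 0.959.

Power ≈ 0.959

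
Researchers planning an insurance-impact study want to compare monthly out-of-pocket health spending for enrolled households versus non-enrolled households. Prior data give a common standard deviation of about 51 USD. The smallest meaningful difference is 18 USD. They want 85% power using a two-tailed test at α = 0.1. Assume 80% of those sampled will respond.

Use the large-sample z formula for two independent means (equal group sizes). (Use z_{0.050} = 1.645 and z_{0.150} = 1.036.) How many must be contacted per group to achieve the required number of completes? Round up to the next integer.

n = 145 per group

n = (z_{α/2} + z_β)² · (σ₁² + σ₂²) / δ²
  = (1.645 + 1.036)² · (2·51² = 5202) / 18²
  = 7.1878 · 5202 / 324
  = 115.40
Adjust for 80% response: 115.40 / 0.80 = 144.25.
Round up → n = 145 per group.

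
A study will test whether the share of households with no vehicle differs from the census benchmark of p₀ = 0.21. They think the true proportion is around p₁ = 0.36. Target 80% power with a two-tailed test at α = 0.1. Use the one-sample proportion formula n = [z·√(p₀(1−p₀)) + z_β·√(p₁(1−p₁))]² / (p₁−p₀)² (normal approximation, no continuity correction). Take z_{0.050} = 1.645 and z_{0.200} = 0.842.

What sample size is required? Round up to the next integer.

n = [z_{α/2}·√(p₀q₀) + z_β·√(p₁q₁)]² / (p₁ − p₀)²
  = [1.645·√(0.21·0.79) + 0.842·√(0.36·0.64)]² / (0.15)²
  = [1.645·0.4073 + 0.842·0.4800]² / 0.0225
  = [1.0742]² / 0.0225
  = 51.28
Round up → n = 52.

n = 52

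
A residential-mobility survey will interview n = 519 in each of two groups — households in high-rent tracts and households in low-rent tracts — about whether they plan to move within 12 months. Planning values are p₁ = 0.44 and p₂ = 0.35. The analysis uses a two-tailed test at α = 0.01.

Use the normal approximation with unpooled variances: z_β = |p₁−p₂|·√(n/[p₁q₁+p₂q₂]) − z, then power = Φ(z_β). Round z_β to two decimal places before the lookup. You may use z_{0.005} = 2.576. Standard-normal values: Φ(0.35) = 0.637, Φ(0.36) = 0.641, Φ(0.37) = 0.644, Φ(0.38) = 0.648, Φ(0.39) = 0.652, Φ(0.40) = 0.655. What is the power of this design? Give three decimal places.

Power ≈ 0.655

z_β = |p₁−p₂|·√(n/[p₁q₁+p₂q₂]) − z_{α/2}
    = 0.09 · √(519/0.4739) − 2.576
    = 0.09 · 33.0933 − 2.576
    = 2.9784 − 2.576 = 0.4024 → 0.40
Power = Φ(0.40) = 0.655.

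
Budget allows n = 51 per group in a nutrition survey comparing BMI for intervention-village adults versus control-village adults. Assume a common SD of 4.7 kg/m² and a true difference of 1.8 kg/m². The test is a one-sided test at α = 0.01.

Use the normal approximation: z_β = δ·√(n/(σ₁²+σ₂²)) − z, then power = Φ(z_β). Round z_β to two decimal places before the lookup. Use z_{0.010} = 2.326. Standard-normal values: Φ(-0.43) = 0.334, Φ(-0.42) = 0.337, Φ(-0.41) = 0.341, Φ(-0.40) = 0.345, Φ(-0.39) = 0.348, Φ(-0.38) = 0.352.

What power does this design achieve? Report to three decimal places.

Power ≈ 0.348

z_β = δ·√(n/(σ₁²+σ₂²)) − z_α
    = 1.8 · √(51/44.18) − 2.326
    = 1.8 · 1.07442 − 2.326
    = 1.9339 − 2.326 = -0.3921 → -0.39
Power = Φ(-0.39) = 0.348.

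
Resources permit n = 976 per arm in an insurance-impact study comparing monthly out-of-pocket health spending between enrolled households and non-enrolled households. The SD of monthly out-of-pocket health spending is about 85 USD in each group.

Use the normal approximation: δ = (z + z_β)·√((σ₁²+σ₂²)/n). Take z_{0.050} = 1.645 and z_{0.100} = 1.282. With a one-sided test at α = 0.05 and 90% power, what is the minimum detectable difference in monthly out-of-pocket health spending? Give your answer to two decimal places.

Minimum detectable difference ≈ 11.26 USD

δ = (z_α + z_β) · √((σ₁²+σ₂²)/n)
  = (1.645 + 1.282) · √(14450/976)
  = 2.927 · √14.8053
  = 2.927 · 3.8478
  = 11.2624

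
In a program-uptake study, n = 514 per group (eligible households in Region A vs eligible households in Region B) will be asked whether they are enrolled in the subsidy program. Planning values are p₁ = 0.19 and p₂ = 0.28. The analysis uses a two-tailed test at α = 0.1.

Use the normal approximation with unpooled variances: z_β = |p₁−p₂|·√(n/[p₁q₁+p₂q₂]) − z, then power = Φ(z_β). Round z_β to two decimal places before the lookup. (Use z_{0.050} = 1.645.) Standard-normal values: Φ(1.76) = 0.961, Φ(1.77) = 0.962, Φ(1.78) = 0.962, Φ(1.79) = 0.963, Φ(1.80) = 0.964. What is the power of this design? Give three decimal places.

z_β = |p₁−p₂|·√(n/[p₁q₁+p₂q₂]) − z_{α/2}
    = 0.09 · √(514/0.3555) − 1.645
    = 0.09 · 38.0243 − 1.645
    = 3.4222 − 1.645 = 1.7772 → 1.78
Power = Φ(1.78) = 0.962.

Power ≈ 0.962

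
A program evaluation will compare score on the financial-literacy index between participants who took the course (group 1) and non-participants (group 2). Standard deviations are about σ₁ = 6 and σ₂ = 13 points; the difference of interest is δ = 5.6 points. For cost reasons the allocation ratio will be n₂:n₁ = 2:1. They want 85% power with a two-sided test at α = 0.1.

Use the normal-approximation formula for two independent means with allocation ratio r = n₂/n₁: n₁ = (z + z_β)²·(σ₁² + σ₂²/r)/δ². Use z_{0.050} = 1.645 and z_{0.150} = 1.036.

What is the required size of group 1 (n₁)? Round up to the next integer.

n₁ = (z_{α/2} + z_β)² · (σ₁² + σ₂²/r) / δ²
   = (1.645 + 1.036)² · (6² + 13²/2) / 5.6²
   = 7.1878 · (36 + 84.5) / 31.36
   = 7.1878 · 120.5 / 31.36
   = 27.62
Round up → n₁ = 28; n₂ = r·n₁ = 2 × 28 = 56.

n₁ = 28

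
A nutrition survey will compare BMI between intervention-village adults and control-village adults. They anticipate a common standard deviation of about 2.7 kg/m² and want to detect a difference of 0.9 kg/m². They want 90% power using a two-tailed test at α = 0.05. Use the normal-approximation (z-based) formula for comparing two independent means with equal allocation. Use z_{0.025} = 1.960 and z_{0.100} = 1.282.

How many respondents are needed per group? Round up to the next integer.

n = (z_{α/2} + z_β)² · (σ₁² + σ₂²) / δ²
  = (1.960 + 1.282)² · (2·2.7² = 14.58) / 0.9²
  = 10.5106 · 14.58 / 0.81
  = 189.19
Round up → n = 190 per group.

n = 190 per group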